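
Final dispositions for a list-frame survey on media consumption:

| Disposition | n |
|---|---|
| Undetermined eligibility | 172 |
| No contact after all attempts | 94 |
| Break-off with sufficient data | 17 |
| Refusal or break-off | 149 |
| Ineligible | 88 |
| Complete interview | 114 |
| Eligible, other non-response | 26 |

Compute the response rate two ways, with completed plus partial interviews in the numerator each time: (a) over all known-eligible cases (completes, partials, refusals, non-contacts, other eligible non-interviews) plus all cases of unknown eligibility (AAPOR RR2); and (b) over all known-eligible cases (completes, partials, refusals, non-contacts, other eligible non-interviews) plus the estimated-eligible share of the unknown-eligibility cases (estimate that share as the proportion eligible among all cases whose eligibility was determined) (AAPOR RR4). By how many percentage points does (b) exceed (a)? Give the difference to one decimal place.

1.3

Num = 114 + 17 = 131
Base = 114 + 17 + 149 + 94 + 26 + 172 = 572
RR2 = 131 / 572 = 0.2290
Determined eligible = 114 + 17 + 149 + 94 + 26 = 400
e = 400 / (400 + 88) = 400 / 488 = 0.8197
e × U = 0.8197 × 172 = 140.99
Base = 400 + 140.99 = 540.99
RR4 = 131 / 540.99 = 0.2421
Difference = 24.21 − 22.90 = 1.31 percentage points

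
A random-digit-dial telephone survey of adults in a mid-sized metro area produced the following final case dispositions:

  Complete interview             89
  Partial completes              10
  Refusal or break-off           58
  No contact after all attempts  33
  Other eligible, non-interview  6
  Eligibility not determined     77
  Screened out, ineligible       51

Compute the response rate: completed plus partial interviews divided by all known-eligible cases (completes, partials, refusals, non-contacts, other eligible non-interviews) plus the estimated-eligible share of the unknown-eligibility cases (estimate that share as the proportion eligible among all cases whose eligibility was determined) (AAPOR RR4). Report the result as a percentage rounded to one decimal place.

38.5%

Top → 89 + 10 = 99
Determined eligible → 89 + 10 + 58 + 33 + 6 = 196
e = 196 / (196 + 51) = 196 / 247 = 0.7935
Eligible share of unknowns → 0.7935 × 77 = 61.10
Denom → 196 + 61.10 = 257.10
RR4 = 99 / 257.10 = 0.3851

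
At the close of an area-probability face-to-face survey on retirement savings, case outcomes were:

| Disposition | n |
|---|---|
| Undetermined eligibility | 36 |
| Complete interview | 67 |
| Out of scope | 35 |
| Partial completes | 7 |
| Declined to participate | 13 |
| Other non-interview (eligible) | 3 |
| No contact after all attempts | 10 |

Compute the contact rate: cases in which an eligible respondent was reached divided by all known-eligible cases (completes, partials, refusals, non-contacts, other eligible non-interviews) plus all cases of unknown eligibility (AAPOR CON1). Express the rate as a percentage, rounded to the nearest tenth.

Numerator = 67 + 7 + 13 + 3 = 90
Denominator = 67 + 7 + 13 + 10 + 3 + 36 = 136
CON1 = 90 / 136 = 0.6618

66.2%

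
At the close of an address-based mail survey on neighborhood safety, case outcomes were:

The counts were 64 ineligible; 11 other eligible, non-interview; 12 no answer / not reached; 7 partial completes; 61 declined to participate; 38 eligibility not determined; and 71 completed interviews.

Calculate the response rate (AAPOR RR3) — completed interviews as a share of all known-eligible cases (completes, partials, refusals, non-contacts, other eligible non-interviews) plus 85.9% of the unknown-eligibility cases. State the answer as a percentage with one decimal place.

Num: 71
Eligible (known): 71 + 7 + 61 + 12 + 11 = 162
Eligible share of unknowns: 0.8590 × 38 = 32.64
Denominator: 162 + 32.64 = 194.64
RR3 = 71 / 194.64 = 0.3648

36.5%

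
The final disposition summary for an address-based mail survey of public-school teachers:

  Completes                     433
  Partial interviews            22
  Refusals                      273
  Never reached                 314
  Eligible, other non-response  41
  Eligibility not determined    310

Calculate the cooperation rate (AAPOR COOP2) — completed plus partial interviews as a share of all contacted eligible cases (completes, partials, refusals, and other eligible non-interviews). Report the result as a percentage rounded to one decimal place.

Num → 433 + 22 = 455
Denominator → 433 + 22 + 273 + 41 = 769
COOP2 = 455 / 769 = 0.5917

59.2%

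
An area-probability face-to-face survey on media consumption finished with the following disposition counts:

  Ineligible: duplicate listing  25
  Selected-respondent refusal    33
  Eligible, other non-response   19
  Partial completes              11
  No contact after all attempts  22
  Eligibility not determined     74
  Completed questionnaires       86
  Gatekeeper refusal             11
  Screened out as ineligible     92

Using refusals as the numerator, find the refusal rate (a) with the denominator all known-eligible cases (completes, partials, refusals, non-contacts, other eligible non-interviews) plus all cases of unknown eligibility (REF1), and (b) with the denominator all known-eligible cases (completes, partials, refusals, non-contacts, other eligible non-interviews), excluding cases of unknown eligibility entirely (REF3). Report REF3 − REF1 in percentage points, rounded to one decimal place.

7.0

Refusals = 11 + 33 = 44
Screened out, ineligible = 92 + 25 = 117
Numerator: 44
Base: 86 + 11 + 44 + 22 + 19 + 74 = 256
REF1 = 44 / 256 = 0.1719
Base: 86 + 11 + 44 + 22 + 19 = 182
REF3 = 44 / 182 = 0.2418
Difference = 24.18 − 17.19 = 6.99 percentage points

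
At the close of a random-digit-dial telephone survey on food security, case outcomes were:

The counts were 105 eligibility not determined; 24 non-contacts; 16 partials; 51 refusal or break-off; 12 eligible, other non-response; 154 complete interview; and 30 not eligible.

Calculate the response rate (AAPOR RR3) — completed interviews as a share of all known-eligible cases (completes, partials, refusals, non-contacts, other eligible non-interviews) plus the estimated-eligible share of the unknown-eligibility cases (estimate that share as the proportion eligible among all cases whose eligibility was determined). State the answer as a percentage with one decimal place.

43.9%

Num: 154
Determined eligible: 154 + 16 + 51 + 24 + 12 = 257
e = 257 / (257 + 30) = 257 / 287 = 0.8955
Eligible share of unknowns: 0.8955 × 105 = 94.03
Denom: 257 + 94.03 = 351.03
RR3 = 154 / 351.03 = 0.4387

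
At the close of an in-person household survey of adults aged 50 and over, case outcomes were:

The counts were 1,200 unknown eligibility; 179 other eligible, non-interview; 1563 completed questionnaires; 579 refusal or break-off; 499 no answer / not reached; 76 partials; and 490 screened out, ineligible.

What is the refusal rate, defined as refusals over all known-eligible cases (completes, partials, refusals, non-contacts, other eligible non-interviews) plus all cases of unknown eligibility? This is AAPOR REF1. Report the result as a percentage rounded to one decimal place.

14.1%

Numerator: 579
Denom: 1563 + 76 + 579 + 499 + 179 + 1200 = 4096
REF1 = 579 / 4096 = 0.1414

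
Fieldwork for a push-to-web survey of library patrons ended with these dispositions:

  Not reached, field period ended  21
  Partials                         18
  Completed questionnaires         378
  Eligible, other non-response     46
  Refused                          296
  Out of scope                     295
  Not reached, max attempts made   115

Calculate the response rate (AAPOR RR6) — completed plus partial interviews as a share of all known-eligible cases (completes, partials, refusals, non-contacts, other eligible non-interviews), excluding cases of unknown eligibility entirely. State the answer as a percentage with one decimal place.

Never reached = 21 + 115 = 136
Top → 378 + 18 = 396
Denom → 378 + 18 + 296 + 136 + 46 = 874
RR6 = 396 / 874 = 0.4531

45.3%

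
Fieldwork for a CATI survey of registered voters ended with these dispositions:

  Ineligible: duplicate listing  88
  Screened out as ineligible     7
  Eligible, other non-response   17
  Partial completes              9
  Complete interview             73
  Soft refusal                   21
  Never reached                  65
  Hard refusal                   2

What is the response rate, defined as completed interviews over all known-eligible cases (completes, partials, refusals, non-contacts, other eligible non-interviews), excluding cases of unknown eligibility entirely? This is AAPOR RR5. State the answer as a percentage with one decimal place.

39.0%

Refused = 2 + 21 = 23
Screened out, ineligible = 7 + 88 = 95
Numerator: 73
Base: 73 + 9 + 23 + 65 + 17 = 187
RR5 = 73 / 187 = 0.3904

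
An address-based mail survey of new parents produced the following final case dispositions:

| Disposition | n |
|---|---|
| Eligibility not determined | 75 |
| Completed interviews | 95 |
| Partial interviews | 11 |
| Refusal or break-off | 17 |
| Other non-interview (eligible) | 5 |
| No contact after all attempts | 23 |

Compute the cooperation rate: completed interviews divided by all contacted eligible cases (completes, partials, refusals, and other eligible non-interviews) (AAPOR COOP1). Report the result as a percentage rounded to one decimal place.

Top → 95
Denom → 95 + 11 + 17 + 5 = 128
COOP1 = 95 / 128 = 0.7422

74.2%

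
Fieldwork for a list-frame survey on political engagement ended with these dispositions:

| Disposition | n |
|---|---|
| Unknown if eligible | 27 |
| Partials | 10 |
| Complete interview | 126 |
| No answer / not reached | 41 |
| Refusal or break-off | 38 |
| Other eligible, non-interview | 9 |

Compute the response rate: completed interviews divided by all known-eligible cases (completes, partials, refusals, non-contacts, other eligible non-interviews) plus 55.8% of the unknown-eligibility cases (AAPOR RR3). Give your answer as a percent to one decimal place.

Top → 126
Eligible (known) → 126 + 10 + 38 + 41 + 9 = 224
Estimated eligible among unknowns → 0.5580 × 27 = 15.07
Denominator → 224 + 15.07 = 239.07
RR3 = 126 / 239.07 = 0.5270

52.7%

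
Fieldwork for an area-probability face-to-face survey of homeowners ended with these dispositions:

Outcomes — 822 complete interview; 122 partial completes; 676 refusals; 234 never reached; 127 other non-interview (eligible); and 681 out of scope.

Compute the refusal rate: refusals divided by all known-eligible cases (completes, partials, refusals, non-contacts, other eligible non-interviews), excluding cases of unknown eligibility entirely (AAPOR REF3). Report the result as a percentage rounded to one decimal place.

34.1%

Num: 676
Base: 822 + 122 + 676 + 234 + 127 = 1981
REF3 = 676 / 1981 = 0.3412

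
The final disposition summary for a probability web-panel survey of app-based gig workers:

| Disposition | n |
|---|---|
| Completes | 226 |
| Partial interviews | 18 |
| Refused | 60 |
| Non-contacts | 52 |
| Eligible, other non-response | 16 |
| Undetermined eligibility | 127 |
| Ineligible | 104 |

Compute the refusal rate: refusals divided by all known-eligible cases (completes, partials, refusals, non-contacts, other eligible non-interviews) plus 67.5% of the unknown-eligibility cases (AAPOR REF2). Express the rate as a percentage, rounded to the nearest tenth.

13.1%

Top = 60
Known eligible = 226 + 18 + 60 + 52 + 16 = 372
e × U = 0.6750 × 127 = 85.73
Denominator = 372 + 85.73 = 457.73
REF2 = 60 / 457.73 = 0.1311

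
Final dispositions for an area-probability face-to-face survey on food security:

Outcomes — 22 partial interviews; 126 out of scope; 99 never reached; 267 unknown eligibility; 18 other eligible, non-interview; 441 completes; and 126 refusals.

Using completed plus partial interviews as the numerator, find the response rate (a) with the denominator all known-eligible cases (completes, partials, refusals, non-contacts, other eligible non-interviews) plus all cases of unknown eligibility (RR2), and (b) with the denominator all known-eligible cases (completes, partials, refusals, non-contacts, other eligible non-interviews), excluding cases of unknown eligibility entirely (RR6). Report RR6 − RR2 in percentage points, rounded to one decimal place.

18.0

Numerator = 441 + 22 = 463
Base = 441 + 22 + 126 + 99 + 18 + 267 = 973
RR2 = 463 / 973 = 0.4758
Base = 441 + 22 + 126 + 99 + 18 = 706
RR6 = 463 / 706 = 0.6558
Difference = 65.58 − 47.58 = 18.00 percentage points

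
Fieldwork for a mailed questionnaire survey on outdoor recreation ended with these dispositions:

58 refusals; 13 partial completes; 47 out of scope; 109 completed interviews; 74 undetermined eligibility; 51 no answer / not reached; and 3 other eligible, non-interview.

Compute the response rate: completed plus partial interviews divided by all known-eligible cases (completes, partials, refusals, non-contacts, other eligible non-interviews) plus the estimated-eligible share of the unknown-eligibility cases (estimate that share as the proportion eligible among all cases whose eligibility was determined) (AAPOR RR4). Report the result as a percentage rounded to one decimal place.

41.3%

Numerator → 109 + 13 = 122
Known eligible → 109 + 13 + 58 + 51 + 3 = 234
e = 234 / (234 + 47) = 234 / 281 = 0.8327
Eligible share of unknowns → 0.8327 × 74 = 61.62
Denom → 234 + 61.62 = 295.62
RR4 = 122 / 295.62 = 0.4127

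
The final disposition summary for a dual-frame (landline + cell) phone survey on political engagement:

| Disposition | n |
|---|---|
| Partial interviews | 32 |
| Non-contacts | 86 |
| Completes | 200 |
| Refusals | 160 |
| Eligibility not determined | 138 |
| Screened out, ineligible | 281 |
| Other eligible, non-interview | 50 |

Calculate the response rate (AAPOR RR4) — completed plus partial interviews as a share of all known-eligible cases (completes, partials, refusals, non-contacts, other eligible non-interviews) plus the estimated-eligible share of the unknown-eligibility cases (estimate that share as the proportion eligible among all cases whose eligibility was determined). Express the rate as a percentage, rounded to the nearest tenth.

37.5%

Top = 200 + 32 = 232
Determined eligible = 200 + 32 + 160 + 86 + 50 = 528
e = 528 / (528 + 281) = 528 / 809 = 0.6527
Eligible share of unknowns = 0.6527 × 138 = 90.07
Denominator = 528 + 90.07 = 618.07
RR4 = 232 / 618.07 = 0.3754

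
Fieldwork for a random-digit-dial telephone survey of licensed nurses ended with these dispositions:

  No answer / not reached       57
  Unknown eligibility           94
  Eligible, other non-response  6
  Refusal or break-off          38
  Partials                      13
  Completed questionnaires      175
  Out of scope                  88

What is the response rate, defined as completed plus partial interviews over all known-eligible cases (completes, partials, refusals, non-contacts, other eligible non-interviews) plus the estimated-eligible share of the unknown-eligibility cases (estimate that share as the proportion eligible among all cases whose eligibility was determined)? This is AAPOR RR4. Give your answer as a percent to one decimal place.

Num: 175 + 13 = 188
Determined eligible: 175 + 13 + 38 + 57 + 6 = 289
e = 289 / (289 + 88) = 289 / 377 = 0.7666
Estimated eligible among unknowns: 0.7666 × 94 = 72.06
Denominator: 289 + 72.06 = 361.06
RR4 = 188 / 361.06 = 0.5207

52.1%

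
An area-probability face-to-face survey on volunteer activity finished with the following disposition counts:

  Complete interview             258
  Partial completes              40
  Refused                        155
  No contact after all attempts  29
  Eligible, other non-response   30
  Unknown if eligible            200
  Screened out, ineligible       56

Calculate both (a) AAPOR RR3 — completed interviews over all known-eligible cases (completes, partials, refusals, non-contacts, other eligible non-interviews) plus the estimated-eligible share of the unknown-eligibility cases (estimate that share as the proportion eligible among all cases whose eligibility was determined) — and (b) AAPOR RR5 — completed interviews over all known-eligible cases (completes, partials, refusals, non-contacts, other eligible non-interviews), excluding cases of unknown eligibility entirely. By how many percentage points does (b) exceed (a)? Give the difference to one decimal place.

13.1

Numerator → 258
Determined eligible → 258 + 40 + 155 + 29 + 30 = 512
e = 512 / (512 + 56) = 512 / 568 = 0.9014
e × U → 0.9014 × 200 = 180.28
Denom → 512 + 180.28 = 692.28
RR3 = 258 / 692.28 = 0.3727
Denom → 258 + 40 + 155 + 29 + 30 = 512
RR5 = 258 / 512 = 0.5039
Difference = 50.39 − 37.27 = 13.12 percentage points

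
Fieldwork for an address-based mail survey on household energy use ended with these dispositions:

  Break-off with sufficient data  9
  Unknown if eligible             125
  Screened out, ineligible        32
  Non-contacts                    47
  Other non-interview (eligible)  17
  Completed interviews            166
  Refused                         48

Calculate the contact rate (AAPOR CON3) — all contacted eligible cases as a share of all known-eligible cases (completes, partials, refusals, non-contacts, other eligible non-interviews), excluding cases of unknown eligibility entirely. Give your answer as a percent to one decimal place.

Num → 166 + 9 + 48 + 17 = 240
Base → 166 + 9 + 48 + 47 + 17 = 287
CON3 = 240 / 287 = 0.8362

83.6%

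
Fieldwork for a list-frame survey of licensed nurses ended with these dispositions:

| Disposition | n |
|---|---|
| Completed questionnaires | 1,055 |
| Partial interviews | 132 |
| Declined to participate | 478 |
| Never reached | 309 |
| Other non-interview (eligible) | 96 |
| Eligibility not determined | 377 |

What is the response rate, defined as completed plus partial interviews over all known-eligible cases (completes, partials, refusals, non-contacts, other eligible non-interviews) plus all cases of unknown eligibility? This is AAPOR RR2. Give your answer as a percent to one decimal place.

Numerator → 1055 + 132 = 1187
Denominator → 1055 + 132 + 478 + 309 + 96 + 377 = 2447
RR2 = 1187 / 2447 = 0.4851

48.5%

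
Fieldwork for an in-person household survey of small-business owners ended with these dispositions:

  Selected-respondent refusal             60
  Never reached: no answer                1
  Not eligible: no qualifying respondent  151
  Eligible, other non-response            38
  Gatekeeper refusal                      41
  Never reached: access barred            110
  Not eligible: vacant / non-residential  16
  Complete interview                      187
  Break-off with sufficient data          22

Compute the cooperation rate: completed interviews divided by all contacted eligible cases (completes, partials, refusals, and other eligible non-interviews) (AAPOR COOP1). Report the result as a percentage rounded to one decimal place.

Declined to participate = 41 + 60 = 101
Never reached = 1 + 110 = 111
Out of scope = 151 + 16 = 167
Top → 187
Denominator → 187 + 22 + 101 + 38 = 348
COOP1 = 187 / 348 = 0.5374

53.7%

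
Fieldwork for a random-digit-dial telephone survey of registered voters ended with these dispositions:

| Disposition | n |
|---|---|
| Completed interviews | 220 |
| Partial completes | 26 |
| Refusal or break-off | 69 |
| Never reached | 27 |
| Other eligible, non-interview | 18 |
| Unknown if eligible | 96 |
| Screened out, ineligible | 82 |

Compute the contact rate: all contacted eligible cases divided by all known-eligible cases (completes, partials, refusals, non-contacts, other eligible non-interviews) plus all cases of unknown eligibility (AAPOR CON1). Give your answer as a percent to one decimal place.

73.0%

Num → 220 + 26 + 69 + 18 = 333
Base → 220 + 26 + 69 + 27 + 18 + 96 = 456
CON1 = 333 / 456 = 0.7303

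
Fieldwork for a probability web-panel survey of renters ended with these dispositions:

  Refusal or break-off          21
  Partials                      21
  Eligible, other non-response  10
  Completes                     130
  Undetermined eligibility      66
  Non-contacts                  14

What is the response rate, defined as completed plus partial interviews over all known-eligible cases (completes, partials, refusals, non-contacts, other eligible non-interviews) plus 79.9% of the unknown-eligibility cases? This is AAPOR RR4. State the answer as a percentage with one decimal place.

Numerator = 130 + 21 = 151
Eligible (known) = 130 + 21 + 21 + 14 + 10 = 196
Estimated eligible among unknowns = 0.7990 × 66 = 52.73
Denom = 196 + 52.73 = 248.73
RR4 = 151 / 248.73 = 0.6071

60.7%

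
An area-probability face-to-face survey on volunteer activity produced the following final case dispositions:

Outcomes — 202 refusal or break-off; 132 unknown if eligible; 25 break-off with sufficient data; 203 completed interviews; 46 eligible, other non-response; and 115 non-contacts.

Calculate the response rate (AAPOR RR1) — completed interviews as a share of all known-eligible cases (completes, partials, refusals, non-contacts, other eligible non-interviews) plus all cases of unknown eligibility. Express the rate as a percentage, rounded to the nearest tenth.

Top: 203
Denom: 203 + 25 + 202 + 115 + 46 + 132 = 723
RR1 = 203 / 723 = 0.2808

28.1%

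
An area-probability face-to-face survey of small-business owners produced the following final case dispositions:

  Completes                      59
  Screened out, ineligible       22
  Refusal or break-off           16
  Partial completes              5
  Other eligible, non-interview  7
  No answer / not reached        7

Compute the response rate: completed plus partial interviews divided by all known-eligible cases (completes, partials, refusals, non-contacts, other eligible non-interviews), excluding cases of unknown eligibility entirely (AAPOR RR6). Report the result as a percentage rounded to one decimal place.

Numerator = 59 + 5 = 64
Base = 59 + 5 + 16 + 7 + 7 = 94
RR6 = 64 / 94 = 0.6809

68.1%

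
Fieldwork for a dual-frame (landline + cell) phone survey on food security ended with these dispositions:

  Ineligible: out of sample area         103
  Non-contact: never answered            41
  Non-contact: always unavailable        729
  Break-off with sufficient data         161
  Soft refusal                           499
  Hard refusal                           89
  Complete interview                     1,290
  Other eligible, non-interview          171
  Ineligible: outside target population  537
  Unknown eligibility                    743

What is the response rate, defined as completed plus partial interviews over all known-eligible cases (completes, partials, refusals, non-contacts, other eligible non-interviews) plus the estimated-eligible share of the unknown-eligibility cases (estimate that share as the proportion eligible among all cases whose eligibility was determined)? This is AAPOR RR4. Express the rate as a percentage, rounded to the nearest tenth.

Refused = 89 + 499 = 588
Non-contacts = 41 + 729 = 770
Not eligible = 537 + 103 = 640
Top: 1290 + 161 = 1451
Eligible (known): 1290 + 161 + 588 + 770 + 171 = 2980
e = 2980 / (2980 + 640) = 2980 / 3620 = 0.8232
e × U: 0.8232 × 743 = 611.64
Denominator: 2980 + 611.64 = 3591.64
RR4 = 1451 / 3591.64 = 0.4040

40.4%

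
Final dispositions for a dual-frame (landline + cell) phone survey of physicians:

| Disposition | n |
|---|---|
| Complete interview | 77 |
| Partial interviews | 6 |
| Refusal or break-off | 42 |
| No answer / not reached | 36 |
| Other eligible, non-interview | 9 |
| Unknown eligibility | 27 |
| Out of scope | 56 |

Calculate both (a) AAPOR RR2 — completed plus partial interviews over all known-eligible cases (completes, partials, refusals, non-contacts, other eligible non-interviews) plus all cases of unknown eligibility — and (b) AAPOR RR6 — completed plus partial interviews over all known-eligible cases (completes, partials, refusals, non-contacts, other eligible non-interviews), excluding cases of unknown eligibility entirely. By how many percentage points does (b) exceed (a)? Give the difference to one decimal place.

6.7

Top → 77 + 6 = 83
Base → 77 + 6 + 42 + 36 + 9 + 27 = 197
RR2 = 83 / 197 = 0.4213
Base → 77 + 6 + 42 + 36 + 9 = 170
RR6 = 83 / 170 = 0.4882
Difference = 48.82 − 42.13 = 6.69 percentage points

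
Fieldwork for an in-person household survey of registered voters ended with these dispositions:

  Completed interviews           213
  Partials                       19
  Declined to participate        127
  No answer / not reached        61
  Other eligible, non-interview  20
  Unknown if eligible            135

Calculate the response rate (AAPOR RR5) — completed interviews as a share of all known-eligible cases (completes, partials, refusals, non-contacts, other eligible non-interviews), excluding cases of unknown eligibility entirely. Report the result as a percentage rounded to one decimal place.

Numerator = 213
Denominator = 213 + 19 + 127 + 61 + 20 = 440
RR5 = 213 / 440 = 0.4841

48.4%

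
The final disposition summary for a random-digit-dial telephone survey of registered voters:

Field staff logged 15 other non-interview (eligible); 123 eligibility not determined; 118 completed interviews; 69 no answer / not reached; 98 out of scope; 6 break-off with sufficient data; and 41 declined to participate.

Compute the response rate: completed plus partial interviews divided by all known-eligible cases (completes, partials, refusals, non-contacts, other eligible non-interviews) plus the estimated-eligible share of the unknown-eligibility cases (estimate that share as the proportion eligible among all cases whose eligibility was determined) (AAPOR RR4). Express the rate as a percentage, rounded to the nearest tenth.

Top: 118 + 6 = 124
Known eligible: 118 + 6 + 41 + 69 + 15 = 249
e = 249 / (249 + 98) = 249 / 347 = 0.7176
Estimated eligible among unknowns: 0.7176 × 123 = 88.26
Denominator: 249 + 88.26 = 337.26
RR4 = 124 / 337.26 = 0.3677

36.8%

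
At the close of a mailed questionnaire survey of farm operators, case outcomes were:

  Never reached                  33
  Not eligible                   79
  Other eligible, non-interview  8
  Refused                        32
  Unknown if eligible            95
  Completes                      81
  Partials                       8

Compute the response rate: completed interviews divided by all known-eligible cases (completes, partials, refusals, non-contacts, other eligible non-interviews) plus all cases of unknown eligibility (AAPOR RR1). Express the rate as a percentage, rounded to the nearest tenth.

Top: 81
Denominator: 81 + 8 + 32 + 33 + 8 + 95 = 257
RR1 = 81 / 257 = 0.3152

31.5%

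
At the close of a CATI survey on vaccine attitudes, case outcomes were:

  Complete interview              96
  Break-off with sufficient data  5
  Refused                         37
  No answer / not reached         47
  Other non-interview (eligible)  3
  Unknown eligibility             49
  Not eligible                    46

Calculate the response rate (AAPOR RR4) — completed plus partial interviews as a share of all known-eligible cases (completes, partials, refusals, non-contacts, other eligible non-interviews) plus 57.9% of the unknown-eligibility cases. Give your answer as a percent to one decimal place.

46.7%

Top → 96 + 5 = 101
Eligible (known) → 96 + 5 + 37 + 47 + 3 = 188
e × U → 0.5790 × 49 = 28.37
Base → 188 + 28.37 = 216.37
RR4 = 101 / 216.37 = 0.4668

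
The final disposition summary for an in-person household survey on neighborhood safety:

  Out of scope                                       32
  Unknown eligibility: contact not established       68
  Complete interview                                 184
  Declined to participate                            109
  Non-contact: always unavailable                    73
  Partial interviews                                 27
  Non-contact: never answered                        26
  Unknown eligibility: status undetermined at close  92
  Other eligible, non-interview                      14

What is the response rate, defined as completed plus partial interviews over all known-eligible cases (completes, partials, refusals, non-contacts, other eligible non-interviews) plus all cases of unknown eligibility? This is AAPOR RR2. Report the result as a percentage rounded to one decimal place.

35.6%

No contact after all attempts = 26 + 73 = 99
Undetermined eligibility = 68 + 92 = 160
Num → 184 + 27 = 211
Denom → 184 + 27 + 109 + 99 + 14 + 160 = 593
RR2 = 211 / 593 = 0.3558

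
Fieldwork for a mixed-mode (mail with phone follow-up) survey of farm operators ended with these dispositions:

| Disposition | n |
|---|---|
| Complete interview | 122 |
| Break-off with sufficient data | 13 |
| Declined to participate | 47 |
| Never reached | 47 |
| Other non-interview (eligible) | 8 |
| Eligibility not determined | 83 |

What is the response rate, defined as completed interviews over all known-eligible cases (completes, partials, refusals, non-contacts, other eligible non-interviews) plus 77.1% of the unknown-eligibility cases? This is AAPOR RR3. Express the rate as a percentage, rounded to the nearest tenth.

40.5%

Numerator = 122
Known eligible = 122 + 13 + 47 + 47 + 8 = 237
Eligible share of unknowns = 0.7710 × 83 = 63.99
Denominator = 237 + 63.99 = 300.99
RR3 = 122 / 300.99 = 0.4053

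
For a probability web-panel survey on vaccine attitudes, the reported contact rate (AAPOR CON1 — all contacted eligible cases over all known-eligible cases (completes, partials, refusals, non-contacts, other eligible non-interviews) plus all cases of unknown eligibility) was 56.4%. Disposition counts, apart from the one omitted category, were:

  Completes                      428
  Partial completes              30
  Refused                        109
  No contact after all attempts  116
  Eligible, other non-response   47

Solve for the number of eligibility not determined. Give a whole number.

359

Numerator → 428 + 30 + 109 + 47 = 614
CON1 = 614 / D = 0.564
D = 614 / 0.564 = 1088.7
Rest of base = 730
eligibility not determined = 1088.7 − 730 ≈ 359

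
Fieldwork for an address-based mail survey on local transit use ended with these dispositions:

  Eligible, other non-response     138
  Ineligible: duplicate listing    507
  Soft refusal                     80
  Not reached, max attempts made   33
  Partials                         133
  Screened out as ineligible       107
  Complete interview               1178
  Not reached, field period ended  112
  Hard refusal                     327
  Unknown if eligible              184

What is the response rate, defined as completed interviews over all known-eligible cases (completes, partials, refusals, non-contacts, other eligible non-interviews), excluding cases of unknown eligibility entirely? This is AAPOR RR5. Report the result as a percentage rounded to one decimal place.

Refusal or break-off = 327 + 80 = 407
Non-contacts = 112 + 33 = 145
Out of scope = 107 + 507 = 614
Numerator = 1178
Denominator = 1178 + 133 + 407 + 145 + 138 = 2001
RR5 = 1178 / 2001 = 0.5887

58.9%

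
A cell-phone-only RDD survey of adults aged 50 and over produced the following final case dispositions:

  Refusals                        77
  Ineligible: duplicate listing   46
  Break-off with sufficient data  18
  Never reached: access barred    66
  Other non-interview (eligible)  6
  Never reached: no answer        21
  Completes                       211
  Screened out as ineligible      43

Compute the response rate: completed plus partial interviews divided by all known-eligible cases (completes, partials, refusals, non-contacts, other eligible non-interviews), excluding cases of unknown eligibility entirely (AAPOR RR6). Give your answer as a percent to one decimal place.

Non-contacts = 21 + 66 = 87
Not eligible = 43 + 46 = 89
Num → 211 + 18 = 229
Base → 211 + 18 + 77 + 87 + 6 = 399
RR6 = 229 / 399 = 0.5739

57.4%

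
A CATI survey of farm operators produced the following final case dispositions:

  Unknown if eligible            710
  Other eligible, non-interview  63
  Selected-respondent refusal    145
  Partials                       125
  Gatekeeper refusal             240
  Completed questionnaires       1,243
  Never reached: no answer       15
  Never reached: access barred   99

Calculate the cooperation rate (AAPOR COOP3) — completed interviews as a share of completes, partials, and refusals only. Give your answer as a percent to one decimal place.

70.9%

Refusal or break-off = 240 + 145 = 385
Non-contacts = 15 + 99 = 114
Top → 1243
Base → 1243 + 125 + 385 = 1753
COOP3 = 1243 / 1753 = 0.7091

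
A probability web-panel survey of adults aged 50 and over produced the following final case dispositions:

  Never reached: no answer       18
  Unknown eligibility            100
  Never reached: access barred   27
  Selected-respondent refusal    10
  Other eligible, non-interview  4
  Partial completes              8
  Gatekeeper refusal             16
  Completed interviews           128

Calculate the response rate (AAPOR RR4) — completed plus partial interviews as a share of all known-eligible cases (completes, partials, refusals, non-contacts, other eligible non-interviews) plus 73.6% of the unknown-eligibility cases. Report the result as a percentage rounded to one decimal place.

47.8%

Refusal or break-off = 16 + 10 = 26
No answer / not reached = 18 + 27 = 45
Top: 128 + 8 = 136
Determined eligible: 128 + 8 + 26 + 45 + 4 = 211
e × U: 0.7360 × 100 = 73.60
Denominator: 211 + 73.60 = 284.60
RR4 = 136 / 284.60 = 0.4779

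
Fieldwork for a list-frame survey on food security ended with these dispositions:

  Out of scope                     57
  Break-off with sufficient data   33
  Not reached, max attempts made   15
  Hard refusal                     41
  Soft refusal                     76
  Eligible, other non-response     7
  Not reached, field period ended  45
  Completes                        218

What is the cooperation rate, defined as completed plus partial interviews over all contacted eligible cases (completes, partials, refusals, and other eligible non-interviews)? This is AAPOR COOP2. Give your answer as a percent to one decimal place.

66.9%

Declined to participate = 41 + 76 = 117
No contact after all attempts = 45 + 15 = 60
Top = 218 + 33 = 251
Denom = 218 + 33 + 117 + 7 = 375
COOP2 = 251 / 375 = 0.6693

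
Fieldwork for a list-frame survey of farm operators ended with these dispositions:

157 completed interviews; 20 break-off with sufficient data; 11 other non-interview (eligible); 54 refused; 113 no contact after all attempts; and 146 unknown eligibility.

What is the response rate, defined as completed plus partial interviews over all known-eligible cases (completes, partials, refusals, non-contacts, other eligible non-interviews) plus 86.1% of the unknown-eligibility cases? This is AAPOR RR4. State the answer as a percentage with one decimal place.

36.8%

Num = 157 + 20 = 177
Determined eligible = 157 + 20 + 54 + 113 + 11 = 355
Estimated eligible among unknowns = 0.8610 × 146 = 125.71
Denom = 355 + 125.71 = 480.71
RR4 = 177 / 480.71 = 0.3682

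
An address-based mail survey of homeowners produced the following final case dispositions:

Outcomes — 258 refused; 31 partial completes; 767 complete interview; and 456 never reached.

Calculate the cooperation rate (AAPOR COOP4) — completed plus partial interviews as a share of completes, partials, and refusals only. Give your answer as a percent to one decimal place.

75.6%

Numerator → 767 + 31 = 798
Base → 767 + 31 + 258 = 1056
COOP4 = 798 / 1056 = 0.7557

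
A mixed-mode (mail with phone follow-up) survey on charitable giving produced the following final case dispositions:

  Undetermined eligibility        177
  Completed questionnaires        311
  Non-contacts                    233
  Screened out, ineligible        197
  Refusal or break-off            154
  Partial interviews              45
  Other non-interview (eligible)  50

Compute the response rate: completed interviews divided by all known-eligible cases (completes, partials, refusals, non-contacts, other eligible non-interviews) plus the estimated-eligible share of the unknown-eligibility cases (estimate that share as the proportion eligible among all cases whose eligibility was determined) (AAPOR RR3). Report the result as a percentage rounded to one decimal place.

33.3%

Numerator = 311
Known eligible = 311 + 45 + 154 + 233 + 50 = 793
e = 793 / (793 + 197) = 793 / 990 = 0.8010
e × U = 0.8010 × 177 = 141.78
Base = 793 + 141.78 = 934.78
RR3 = 311 / 934.78 = 0.3327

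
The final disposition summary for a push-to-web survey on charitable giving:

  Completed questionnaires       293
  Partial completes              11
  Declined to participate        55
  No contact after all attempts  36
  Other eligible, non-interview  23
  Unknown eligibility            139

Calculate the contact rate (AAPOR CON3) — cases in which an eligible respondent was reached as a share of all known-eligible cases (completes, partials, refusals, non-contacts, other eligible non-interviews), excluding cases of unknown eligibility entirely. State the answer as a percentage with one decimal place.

Numerator = 293 + 11 + 55 + 23 = 382
Base = 293 + 11 + 55 + 36 + 23 = 418
CON3 = 382 / 418 = 0.9139

91.4%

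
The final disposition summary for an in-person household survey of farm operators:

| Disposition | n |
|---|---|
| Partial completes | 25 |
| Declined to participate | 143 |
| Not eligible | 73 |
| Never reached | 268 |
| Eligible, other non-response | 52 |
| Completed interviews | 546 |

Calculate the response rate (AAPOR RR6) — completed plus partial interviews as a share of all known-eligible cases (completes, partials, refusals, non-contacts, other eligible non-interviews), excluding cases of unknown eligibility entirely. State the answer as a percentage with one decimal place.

55.2%

Numerator → 546 + 25 = 571
Denominator → 546 + 25 + 143 + 268 + 52 = 1034
RR6 = 571 / 1034 = 0.5522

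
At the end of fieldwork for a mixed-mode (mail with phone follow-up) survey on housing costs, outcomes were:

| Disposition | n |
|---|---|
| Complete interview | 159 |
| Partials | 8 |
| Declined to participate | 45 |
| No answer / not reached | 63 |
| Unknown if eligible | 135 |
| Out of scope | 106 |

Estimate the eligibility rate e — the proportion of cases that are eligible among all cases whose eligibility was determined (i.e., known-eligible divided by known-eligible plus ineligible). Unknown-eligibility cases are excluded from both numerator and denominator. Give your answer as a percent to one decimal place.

72.2%

Eligible (known): 159 + 8 + 45 + 63 = 275
e = 275 / (275 + 106) = 275 / 381 = 0.7218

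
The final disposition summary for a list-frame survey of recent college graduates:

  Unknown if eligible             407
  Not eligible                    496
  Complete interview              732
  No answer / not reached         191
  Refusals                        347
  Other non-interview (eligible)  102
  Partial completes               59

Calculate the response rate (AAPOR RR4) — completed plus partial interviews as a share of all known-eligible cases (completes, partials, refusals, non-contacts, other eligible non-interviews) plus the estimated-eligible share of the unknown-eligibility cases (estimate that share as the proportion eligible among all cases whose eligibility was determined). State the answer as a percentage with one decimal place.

45.6%

Num → 732 + 59 = 791
Known eligible → 732 + 59 + 347 + 191 + 102 = 1431
e = 1431 / (1431 + 496) = 1431 / 1927 = 0.7426
Eligible share of unknowns → 0.7426 × 407 = 302.24
Base → 1431 + 302.24 = 1733.24
RR4 = 791 / 1733.24 = 0.4564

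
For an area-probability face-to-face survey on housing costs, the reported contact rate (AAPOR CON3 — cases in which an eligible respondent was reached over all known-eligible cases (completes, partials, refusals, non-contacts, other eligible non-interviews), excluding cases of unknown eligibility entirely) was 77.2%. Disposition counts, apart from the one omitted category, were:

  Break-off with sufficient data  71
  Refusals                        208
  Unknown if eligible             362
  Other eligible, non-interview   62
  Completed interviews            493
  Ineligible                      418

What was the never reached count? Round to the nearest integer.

246

Num = 493 + 71 + 208 + 62 = 834
CON3 = 834 / D = 0.772
D = 834 / 0.772 = 1080.3
Rest of base = 834
never reached = 1080.3 − 834 ≈ 246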